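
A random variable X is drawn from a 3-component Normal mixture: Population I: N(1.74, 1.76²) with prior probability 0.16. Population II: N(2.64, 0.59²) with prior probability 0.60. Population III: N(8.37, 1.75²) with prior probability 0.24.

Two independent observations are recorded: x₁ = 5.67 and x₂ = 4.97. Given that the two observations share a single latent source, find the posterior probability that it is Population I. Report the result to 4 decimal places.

By Bayes' theorem, P(k | x) = P(Z=k) f_k(x) / Σ_j P(Z=j) f_j(x).
Since both observations come from the same component, the likelihood for component k is f_k(x₁)·f_k(x₂).
  f_I = [0.0187362] × [0.0420758] = 0.000788343
  f_II = [1.2675e-06] × [0.000277633] = 3.519e-10
  f_III = [0.0693383] × [0.0345309] = 0.00239431
Unnormalised posteriors:
  P(Z=I)·f_I = 0.16 × 0.000788343 = 0.000126135
  P(Z=II)·f_II = 0.60 × 3.519e-10 = 2.1114e-10
  P(Z=III)·f_III = 0.24 × 0.00239431 = 0.000574635
Denominator: 0.000126135 + 2.1114e-10 + 0.000574635 = 0.00070077
P(Population I | x₁,x₂) = 0.000126135 / 0.00070077 ≈ 0.1800

0.1800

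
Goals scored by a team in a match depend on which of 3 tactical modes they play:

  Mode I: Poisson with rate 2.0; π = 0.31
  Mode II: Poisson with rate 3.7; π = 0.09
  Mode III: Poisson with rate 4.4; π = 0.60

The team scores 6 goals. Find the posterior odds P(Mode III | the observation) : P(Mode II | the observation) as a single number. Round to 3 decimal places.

Since P(k|x) ∝ π_k f_k(x), the posterior odds are π_i f_i(x) / (π_j f_j(x)).
Poisson probabilities:
  p_I = 0.0120298
  p_II = 0.0881025
  p_III = 0.123734
0.0742402 / 0.00792923 ≈ 9.363

9.363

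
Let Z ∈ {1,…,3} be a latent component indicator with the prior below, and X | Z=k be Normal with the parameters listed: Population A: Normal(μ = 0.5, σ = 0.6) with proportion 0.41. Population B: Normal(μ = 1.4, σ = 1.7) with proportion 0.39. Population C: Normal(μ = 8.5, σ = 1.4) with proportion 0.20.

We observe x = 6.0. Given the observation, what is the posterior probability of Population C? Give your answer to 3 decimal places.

0.831

Posterior ∝ prior × likelihood, so P(k | x) ∝ π_k f_k(x); normalise over all components.
Component likelihoods at x = 6.0:
  L_A = (1/(0.6·√(2π)))·exp(−(6.0−0.5)²/(2·0.6²)) = 0.664904·exp(-42.01389) = 3.77015e-19
  L_B = (1/(1.7·√(2π)))·exp(−(6.0−1.4)²/(2·1.7²)) = 0.234672·exp(-3.66090) = 0.00603327
  L_C = (1/(1.4·√(2π)))·exp(−(6.0−8.5)²/(2·1.4²)) = 0.284959·exp(-1.59439) = 0.057856
Multiply by the mixture weights:
  π_A·L_A = 0.41 × 3.77015e-19 = 1.54576e-19
  π_B·L_B = 0.39 × 0.00603327 = 0.00235297
  π_C·L_C = 0.20 × 0.057856 = 0.0115712
Normaliser: 1.54576e-19 + 0.00235297 + 0.0115712 = 0.0139242
Responsibility of Population C: 0.0115712 / 0.0139242 ≈ 0.831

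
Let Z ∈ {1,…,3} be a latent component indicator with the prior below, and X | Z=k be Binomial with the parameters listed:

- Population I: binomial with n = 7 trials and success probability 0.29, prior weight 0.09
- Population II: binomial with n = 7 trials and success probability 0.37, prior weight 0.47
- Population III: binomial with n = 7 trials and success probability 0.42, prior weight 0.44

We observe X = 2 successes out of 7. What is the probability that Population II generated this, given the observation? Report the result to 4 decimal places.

0.4971

Posterior ∝ prior × likelihood, so P(k | x) ∝ π_k f_k(x); normalise over all components.
Component likelihoods at x = 2 successes out of 7:
  L_I = 0.318645
  L_II = 0.285316
  L_III = 0.243141
Weight by the priors:
  π_I·L_I = 0.09 × 0.318645 = 0.028678
  π_II·L_II = 0.47 × 0.285316 = 0.134098
  π_III·L_III = 0.44 × 0.243141 = 0.106982
Evidence: 0.028678 + 0.134098 + 0.106982 = 0.269758
P(Population II | x) ≈ 0.4971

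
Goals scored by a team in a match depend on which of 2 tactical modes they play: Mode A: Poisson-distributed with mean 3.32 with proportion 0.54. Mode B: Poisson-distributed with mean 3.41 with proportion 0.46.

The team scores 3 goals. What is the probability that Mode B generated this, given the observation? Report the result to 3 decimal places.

The responsibility of component k is π_k f_k(x) divided by Σ_j π_j f_j(x).
Poisson probabilities:
  L_A = 0.220498
  L_B = 0.218357
Prior × likelihood for each component:
  π_A·L_A = 0.54 × 0.220498 = 0.119069
  π_B·L_B = 0.46 × 0.218357 = 0.100444
Marginal: 0.119069 + 0.100444 = 0.219513
P(Mode B | the observation) ≈ 0.458

0.458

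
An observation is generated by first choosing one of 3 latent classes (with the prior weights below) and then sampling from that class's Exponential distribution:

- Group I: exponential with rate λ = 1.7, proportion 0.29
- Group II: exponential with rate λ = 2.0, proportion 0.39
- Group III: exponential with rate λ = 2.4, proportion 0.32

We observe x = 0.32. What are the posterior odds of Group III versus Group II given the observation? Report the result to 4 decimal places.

The posterior odds equal the prior odds times the likelihood ratio: (π_i/π_j)·(f_i(x)/f_j(x)).
Component likelihoods at x = 0.32:
  p_I = 0.986717
  p_II = 1.05458
  p_III = 1.11346
0.356306 / 0.411288 ≈ 0.8663

0.8663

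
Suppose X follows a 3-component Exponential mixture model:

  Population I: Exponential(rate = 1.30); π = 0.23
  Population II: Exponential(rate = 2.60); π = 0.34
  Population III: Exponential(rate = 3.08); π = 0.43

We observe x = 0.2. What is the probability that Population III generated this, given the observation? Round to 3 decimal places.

P(component k | x) = w_k·f_k(x) / marginal(x), where marginal(x) = Σ_j w_j·f_j(x).
Evaluate each component's likelihood at the observed value:
  L_I = 1.30·e^(−1.30·0.2) = 1.30·e^(−0.2600) = 1.00237
  L_II = 2.60·e^(−2.60·0.2) = 2.60·e^(−0.5200) = 1.54575
  L_III = 3.08·e^(−3.08·0.2) = 3.08·e^(−0.6160) = 1.66351
Multiply by the mixture weights:
  w_I·L_I = 0.23 × 1.00237 = 0.230544
  w_II·L_II = 0.34 × 1.54575 = 0.525556
  w_III·L_III = 0.43 × 1.66351 = 0.715309
Marginal: 0.230544 + 0.525556 + 0.715309 = 1.47141
P(Population III | x) ≈ 0.486

0.486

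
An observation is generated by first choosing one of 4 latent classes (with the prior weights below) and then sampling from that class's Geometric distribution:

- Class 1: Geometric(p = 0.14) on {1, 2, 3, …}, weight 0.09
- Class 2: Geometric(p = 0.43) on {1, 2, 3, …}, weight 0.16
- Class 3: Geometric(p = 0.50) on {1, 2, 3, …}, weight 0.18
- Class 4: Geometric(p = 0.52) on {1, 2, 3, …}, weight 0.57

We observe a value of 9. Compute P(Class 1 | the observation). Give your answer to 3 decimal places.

0.659

Posterior ∝ prior × likelihood, so P(k | x) ∝ π_k f_k(x); normalise over all components.
Component likelihoods at x = 9:
  L_1 = 0.14·(1−0.14)^8 = 0.14·0.299218 = 0.0418905
  L_2 = 0.43·(1−0.43)^8 = 0.43·0.0111429 = 0.00479145
  L_3 = 0.50·(1−0.50)^8 = 0.50·0.00390625 = 0.00195312
  L_4 = 0.52·(1−0.52)^8 = 0.52·0.00281793 = 0.00146532
Unnormalised posteriors:
  π_1·L_1 = 0.09 × 0.0418905 = 0.00377015
  π_2·L_2 = 0.16 × 0.00479145 = 0.000766633
  π_3·L_3 = 0.18 × 0.00195312 = 0.000351562
  π_4·L_4 = 0.57 × 0.00146532 = 0.000835234
Sum: 0.00377015 + 0.000766633 + 0.000351562 + 0.000835234 = 0.00572357
P(Class 1 | 9) = 0.00377015 / 0.00572357 ≈ 0.659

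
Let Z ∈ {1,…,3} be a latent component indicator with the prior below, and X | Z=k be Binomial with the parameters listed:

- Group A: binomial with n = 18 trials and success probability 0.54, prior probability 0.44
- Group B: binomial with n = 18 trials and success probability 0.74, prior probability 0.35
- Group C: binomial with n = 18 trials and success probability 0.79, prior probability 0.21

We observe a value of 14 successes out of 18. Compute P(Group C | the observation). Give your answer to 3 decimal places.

0.357

Posterior ∝ prior × likelihood, so P(k | x) ∝ π_k f_k(x); normalise over all components.
Evaluate each component's likelihood at the observed value:
  p_A = C(18,14)·0.54^14·0.46^4 = 3060·0.000179272·0.0447746 = 0.0245621
  p_B = C(18,14)·0.74^14·0.26^4 = 3060·0.0147654·0.00456976 = 0.206471
  p_C = C(18,14)·0.79^14·0.21^4 = 3060·0.036879·0.00194481 = 0.219471
Unnormalised posteriors:
  π_A·p_A = 0.44 × 0.0245621 = 0.0108073
  π_B·p_B = 0.35 × 0.206471 = 0.0722648
  π_C·p_C = 0.21 × 0.219471 = 0.046089
Evidence: 0.0108073 + 0.0722648 + 0.046089 = 0.129161
So the posterior for Group C is 0.046089 / 0.129161 ≈ 0.357.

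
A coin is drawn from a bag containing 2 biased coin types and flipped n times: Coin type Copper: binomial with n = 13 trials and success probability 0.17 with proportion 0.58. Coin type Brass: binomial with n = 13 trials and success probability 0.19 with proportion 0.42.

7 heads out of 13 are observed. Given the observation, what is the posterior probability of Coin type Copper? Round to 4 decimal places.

0.4232

P(component k | x) = P(Z=k)·f_k(x) / marginal(x), where marginal(x) = Σ_j P(Z=j)·f_j(x).
Component likelihoods at x = 7 heads out of 13:
  L_Copper = C(13,7)·0.17^7·0.83^6 = 1716·4.10339e-06·0.32694 = 0.00230212
  L_Brass = C(13,7)·0.19^7·0.81^6 = 1716·8.93872e-06·0.28243 = 0.00433214
Unnormalised posteriors:
  P(Z=Copper)·L_Copper = 0.58 × 0.00230212 = 0.00133523
  P(Z=Brass)·L_Brass = 0.42 × 0.00433214 = 0.0018195
Marginal: 0.00133523 + 0.0018195 = 0.00315473
Responsibility of Coin type Copper: 0.00133523 / 0.00315473 ≈ 0.4232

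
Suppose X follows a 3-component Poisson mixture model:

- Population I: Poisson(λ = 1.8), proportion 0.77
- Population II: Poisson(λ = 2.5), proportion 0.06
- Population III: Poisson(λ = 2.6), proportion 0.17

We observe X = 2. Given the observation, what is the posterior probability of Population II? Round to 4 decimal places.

0.0582

Apply Bayes' rule: the posterior for each component is proportional to its prior times its likelihood at x.
Component likelihoods at x = 2:
  p_I = e^(−1.8)·1.8^2/2! = 0.267784
  p_II = e^(−2.5)·2.5^2/2! = 0.256516
  p_III = e^(−2.6)·2.6^2/2! = 0.251045
Multiply by the mixture weights:
  π_I·p_I = 0.77 × 0.267784 = 0.206194
  π_II·p_II = 0.06 × 0.256516 = 0.0153909
  π_III·p_III = 0.17 × 0.251045 = 0.0426776
Marginal: 0.206194 + 0.0153909 + 0.0426776 = 0.264262
P(Population II | 2) ≈ 0.0582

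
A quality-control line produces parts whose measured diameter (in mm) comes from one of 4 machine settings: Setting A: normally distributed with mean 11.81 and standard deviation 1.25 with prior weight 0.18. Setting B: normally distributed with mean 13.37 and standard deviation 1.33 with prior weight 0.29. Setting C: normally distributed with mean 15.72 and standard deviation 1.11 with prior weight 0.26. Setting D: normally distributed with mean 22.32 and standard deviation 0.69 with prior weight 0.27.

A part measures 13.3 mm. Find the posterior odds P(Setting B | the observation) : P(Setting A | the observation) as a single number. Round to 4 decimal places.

Only the two components matter; the odds are (w_i f_i(x)) / (w_j f_j(x)).
Normal densities:
  L_A = 0.156842
  L_B = 0.299541
  L_C = 0.0333769
  L_D = 4.50733e-38
Odds = (0.29/0.18) × (0.299541/0.156842) = 1.61111 × 1.90982 ≈ 3.0769

3.0769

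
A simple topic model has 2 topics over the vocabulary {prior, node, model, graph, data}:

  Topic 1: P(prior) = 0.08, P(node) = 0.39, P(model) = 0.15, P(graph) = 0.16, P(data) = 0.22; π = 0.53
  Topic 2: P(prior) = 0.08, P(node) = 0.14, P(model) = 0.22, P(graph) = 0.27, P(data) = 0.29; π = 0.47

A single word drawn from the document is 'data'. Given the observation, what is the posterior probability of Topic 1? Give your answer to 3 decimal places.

The responsibility of component k is P(Z=k) f_k(x) divided by Σ_j P(Z=j) f_j(x).
Categorical probabilities:
  L_1 = 0.22
  L_2 = 0.29
Multiply by the mixture weights:
  P(Z=1)·L_1 = 0.53 × 0.22 = 0.1166
  P(Z=2)·L_2 = 0.47 × 0.29 = 0.1363
Denominator: 0.1166 + 0.1363 = 0.2529
Responsibility of Topic 1: 0.1166 / 0.2529 ≈ 0.461

0.461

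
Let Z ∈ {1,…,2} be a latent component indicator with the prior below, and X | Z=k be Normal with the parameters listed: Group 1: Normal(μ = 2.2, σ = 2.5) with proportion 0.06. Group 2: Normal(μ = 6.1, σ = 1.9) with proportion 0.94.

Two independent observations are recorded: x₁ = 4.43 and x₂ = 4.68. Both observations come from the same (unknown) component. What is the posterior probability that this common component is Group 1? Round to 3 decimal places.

0.029

P(component k | x) = P(Z=k)·f_k(x) / marginal(x), where marginal(x) = Σ_j P(Z=j)·f_j(x).
Since both observations come from the same component, the likelihood for component k is f_k(x₁)·f_k(x₂).
  f_1 = [(1/(2.5·√(2π)))·exp(−(4.43−2.2)²/(2·2.5²)) = 0.159577·exp(-0.39783) = 0.1072] × [0.0975626] = 0.0104587
  f_2 = [(1/(1.9·√(2π)))·exp(−(4.43−6.1)²/(2·1.9²)) = 0.209970·exp(-0.38627) = 0.142692] × [0.158806] = 0.0226603
Weight by the priors:
  P(Z=1)·f_1 = 0.06 × 0.0104587 = 0.000627521
  P(Z=2)·f_2 = 0.94 × 0.0226603 = 0.0213007
Marginal: 0.000627521 + 0.0213007 = 0.0219282
P(Group 1 | data) ≈ 0.029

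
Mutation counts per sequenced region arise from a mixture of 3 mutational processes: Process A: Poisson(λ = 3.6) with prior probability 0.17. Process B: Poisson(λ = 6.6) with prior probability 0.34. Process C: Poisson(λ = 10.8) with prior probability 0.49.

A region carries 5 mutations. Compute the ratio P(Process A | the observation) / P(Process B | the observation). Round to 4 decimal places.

0.4849

Since P(k|x) ∝ π_k f_k(x), the posterior odds are π_i f_i(x) / (π_j f_j(x)).
Poisson probabilities:
  f_A = 0.13768
  f_B = 0.141969
  f_C = 0.024978
0.0234056 / 0.0482696 ≈ 0.4849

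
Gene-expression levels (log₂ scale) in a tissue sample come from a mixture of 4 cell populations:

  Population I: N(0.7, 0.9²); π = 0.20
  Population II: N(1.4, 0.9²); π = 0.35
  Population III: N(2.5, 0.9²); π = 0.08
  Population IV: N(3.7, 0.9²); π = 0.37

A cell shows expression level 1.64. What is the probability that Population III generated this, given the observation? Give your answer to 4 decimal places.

0.0954

P(component k | x) = π_k·f_k(x) / marginal(x), where marginal(x) = Σ_j π_j·f_j(x).
Evaluate each component's likelihood at the observed value:
  L_I = 0.256915
  L_II = 0.427785
  L_III = 0.280798
  L_IV = 0.0322872
Multiply by the mixture weights:
  π_I·L_I = 0.20 × 0.256915 = 0.051383
  π_II·L_II = 0.35 × 0.427785 = 0.149725
  π_III·L_III = 0.08 × 0.280798 = 0.0224638
  π_IV·L_IV = 0.37 × 0.0322872 = 0.0119463
Marginal: 0.051383 + 0.149725 + 0.0224638 + 0.0119463 = 0.235518
P(Population III | data) ≈ 0.0954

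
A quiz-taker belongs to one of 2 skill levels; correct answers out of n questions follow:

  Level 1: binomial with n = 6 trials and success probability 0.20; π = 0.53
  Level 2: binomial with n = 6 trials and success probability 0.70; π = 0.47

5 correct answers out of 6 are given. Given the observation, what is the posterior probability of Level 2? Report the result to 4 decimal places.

0.9943

By Bayes' theorem, P(k | x) = π_k f_k(x) / Σ_j π_j f_j(x).
Component likelihoods at x = 5 correct answers out of 6:
  p_1 = C(6,5)·0.20^5·0.80^1 = 6·0.00032·0.8 = 0.001536
  p_2 = C(6,5)·0.70^5·0.30^1 = 6·0.16807·0.3 = 0.302526
Multiply by the mixture weights:
  π_1·p_1 = 0.53 × 0.001536 = 0.00081408
  π_2·p_2 = 0.47 × 0.302526 = 0.142187
Sum: 0.00081408 + 0.142187 = 0.143001
P(Level 2 | x) = 0.142187 / 0.143001 ≈ 0.9943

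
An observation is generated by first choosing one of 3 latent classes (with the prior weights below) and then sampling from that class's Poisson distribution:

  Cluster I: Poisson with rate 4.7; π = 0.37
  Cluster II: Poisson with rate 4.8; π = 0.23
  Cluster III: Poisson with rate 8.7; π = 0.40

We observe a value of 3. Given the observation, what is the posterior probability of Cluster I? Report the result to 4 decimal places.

The responsibility of component k is π_k f_k(x) divided by Σ_j π_j f_j(x).
Evaluate each component's likelihood at the observed value:
  p_I = 0.157383
  p_II = 0.151691
  p_III = 0.0182829
Prior × likelihood for each component:
  π_I·p_I = 0.37 × 0.157383 = 0.0582318
  π_II·p_II = 0.23 × 0.151691 = 0.0348889
  π_III·p_III = 0.40 × 0.0182829 = 0.00731315
Marginal: 0.0582318 + 0.0348889 + 0.00731315 = 0.100434
Responsibility of Cluster I: 0.0582318 / 0.100434 ≈ 0.5798

0.5798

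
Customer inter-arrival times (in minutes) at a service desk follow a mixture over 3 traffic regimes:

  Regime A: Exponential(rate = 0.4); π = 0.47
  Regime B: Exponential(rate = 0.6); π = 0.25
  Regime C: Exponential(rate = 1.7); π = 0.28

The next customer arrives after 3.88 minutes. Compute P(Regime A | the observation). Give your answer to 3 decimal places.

0.723

Posterior ∝ prior × likelihood, so P(k | x) ∝ π_k f_k(x); normalise over all components.
Component likelihoods at x = 3.88 minutes:
  L_A = 0.4·e^(−0.4·3.88) = 0.4·e^(−1.5520) = 0.0847296
  L_B = 0.6·e^(−0.6·3.88) = 0.6·e^(−2.3280) = 0.0584943
  L_C = 1.7·e^(−1.7·3.88) = 1.7·e^(−6.5960) = 0.00232189
Weight by the priors:
  π_A·L_A = 0.47 × 0.0847296 = 0.0398229
  π_B·L_B = 0.25 × 0.0584943 = 0.0146236
  π_C·L_C = 0.28 × 0.00232189 = 0.000650131
Sum: 0.0398229 + 0.0146236 + 0.000650131 = 0.0550966
P(Regime A | 3.88 minutes) ≈ 0.723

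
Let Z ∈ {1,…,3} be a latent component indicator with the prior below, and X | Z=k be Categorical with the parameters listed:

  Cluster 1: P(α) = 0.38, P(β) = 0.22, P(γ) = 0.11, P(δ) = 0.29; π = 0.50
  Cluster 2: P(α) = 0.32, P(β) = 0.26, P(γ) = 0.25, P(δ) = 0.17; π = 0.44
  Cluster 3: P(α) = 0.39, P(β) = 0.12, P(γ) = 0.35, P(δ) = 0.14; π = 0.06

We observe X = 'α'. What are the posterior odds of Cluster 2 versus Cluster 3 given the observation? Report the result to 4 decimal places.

The posterior odds equal the prior odds times the likelihood ratio: (π_i/π_j)·(f_i(x)/f_j(x)).
Component likelihoods at x = 'α':
  f_1 = P(α | comp) = 0.38
  f_2 = P(α | comp) = 0.32
  f_3 = P(α | comp) = 0.39
Odds = (0.44/0.06) × (0.32/0.39) = 7.33333 × 0.820513 ≈ 6.0171

6.0171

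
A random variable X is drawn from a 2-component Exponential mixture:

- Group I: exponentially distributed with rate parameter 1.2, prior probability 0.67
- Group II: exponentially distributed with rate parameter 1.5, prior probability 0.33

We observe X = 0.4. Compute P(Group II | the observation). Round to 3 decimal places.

0.353

Apply Bayes' rule: the posterior for each component is proportional to its prior times its likelihood at x.
Component likelihoods at x = 0.4:
  p_I = 1.2·e^(−1.2·0.4) = 1.2·e^(−0.4800) = 0.74254
  p_II = 1.5·e^(−1.5·0.4) = 1.5·e^(−0.6000) = 0.823217
Unnormalised posteriors:
  π_I·p_I = 0.67 × 0.74254 = 0.497502
  π_II·p_II = 0.33 × 0.823217 = 0.271662
Denominator: 0.497502 + 0.271662 = 0.769164
P(Group II | data) = 0.271662 / 0.769164 ≈ 0.353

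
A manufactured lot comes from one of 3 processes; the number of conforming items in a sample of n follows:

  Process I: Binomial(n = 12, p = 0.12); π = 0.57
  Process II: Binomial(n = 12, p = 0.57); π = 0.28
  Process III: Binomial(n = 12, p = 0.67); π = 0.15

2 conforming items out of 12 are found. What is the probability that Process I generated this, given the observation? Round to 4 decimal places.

0.9910

P(component k | x) = π_k·f_k(x) / marginal(x), where marginal(x) = Σ_j π_j·f_j(x).
Evaluate each component's likelihood at the observed value:
  L_I = C(12,2)·0.12^2·0.88^10 = 66·0.0144·0.278501 = 0.264687
  L_II = C(12,2)·0.57^2·0.43^10 = 66·0.3249·0.000216115 = 0.00463424
  L_III = C(12,2)·0.67^2·0.33^10 = 66·0.4489·1.53158e-05 = 0.000453767
Multiply by the mixture weights:
  π_I·L_I = 0.57 × 0.264687 = 0.150872
  π_II·L_II = 0.28 × 0.00463424 = 0.00129759
  π_III·L_III = 0.15 × 0.000453767 = 6.80651e-05
Marginal: 0.150872 + 0.00129759 + 6.80651e-05 = 0.152237
So the posterior for Process I is 0.150872 / 0.152237 ≈ 0.9910.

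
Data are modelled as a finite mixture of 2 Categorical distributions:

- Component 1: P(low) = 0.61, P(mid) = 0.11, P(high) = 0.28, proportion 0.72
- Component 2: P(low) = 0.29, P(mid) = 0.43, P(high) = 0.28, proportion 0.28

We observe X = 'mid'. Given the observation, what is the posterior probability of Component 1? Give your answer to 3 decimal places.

P(component k | x) = P(Z=k)·f_k(x) / marginal(x), where marginal(x) = Σ_j P(Z=j)·f_j(x).
Categorical probabilities:
  f_1 = P(mid | comp) = 0.11
  f_2 = P(mid | comp) = 0.43
Multiply by the mixture weights:
  P(Z=1)·f_1 = 0.72 × 0.11 = 0.0792
  P(Z=2)·f_2 = 0.28 × 0.43 = 0.1204
Marginal: 0.0792 + 0.1204 = 0.1996
P(Component 1 | data) ≈ 0.397

0.397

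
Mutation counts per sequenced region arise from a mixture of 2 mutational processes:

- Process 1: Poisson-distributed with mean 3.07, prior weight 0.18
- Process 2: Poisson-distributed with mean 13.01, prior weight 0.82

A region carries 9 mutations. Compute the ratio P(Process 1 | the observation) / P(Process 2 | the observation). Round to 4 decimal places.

Since P(k|x) ∝ P(Z=k) f_k(x), the posterior odds are P(Z=i) f_i(x) / (P(Z=j) f_j(x)).
Poisson probabilities:
  L_1 = 0.00309883
  L_2 = 0.0658509
0.00055779 / 0.0539977 ≈ 0.0103

0.0103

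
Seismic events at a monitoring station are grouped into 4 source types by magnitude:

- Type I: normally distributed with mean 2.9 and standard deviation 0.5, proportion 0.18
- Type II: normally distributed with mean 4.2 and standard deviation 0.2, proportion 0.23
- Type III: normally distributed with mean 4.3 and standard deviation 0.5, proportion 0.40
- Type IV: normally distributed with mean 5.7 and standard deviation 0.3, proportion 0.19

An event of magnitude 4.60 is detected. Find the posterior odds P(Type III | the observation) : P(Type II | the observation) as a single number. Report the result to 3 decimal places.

The posterior odds equal the prior odds times the likelihood ratio: (P(Z=i)/P(Z=j))·(f_i(x)/f_j(x)).
Normal densities:
  L_I = (1/(0.5·√(2π)))·exp(−(4.60−2.9)²/(2·0.5²)) = 0.797885·exp(-5.78000) = 0.00246444
  L_II = (1/(0.2·√(2π)))·exp(−(4.60−4.2)²/(2·0.2²)) = 1.994711·exp(-2.00000) = 0.269955
  L_III = (1/(0.5·√(2π)))·exp(−(4.60−4.3)²/(2·0.5²)) = 0.797885·exp(-0.18000) = 0.666449
  L_IV = (1/(0.3·√(2π)))·exp(−(4.60−5.7)²/(2·0.3²)) = 1.329808·exp(-6.72222) = 0.0016009
Odds = (0.40/0.23) × (0.666449/0.269955) = 1.73913 × 2.46874 ≈ 4.293

4.293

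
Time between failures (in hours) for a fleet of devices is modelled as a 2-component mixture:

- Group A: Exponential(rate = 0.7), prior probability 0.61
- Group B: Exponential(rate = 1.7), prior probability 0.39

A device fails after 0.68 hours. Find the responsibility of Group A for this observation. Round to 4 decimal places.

0.5597

P(component k | x) = π_k·f_k(x) / marginal(x), where marginal(x) = Σ_j π_j·f_j(x).
Evaluate each component's likelihood at the observed value:
  f_A = 0.434884
  f_B = 0.535062
Prior × likelihood for each component:
  π_A·f_A = 0.61 × 0.434884 = 0.26528
  π_B·f_B = 0.39 × 0.535062 = 0.208674
Sum: 0.26528 + 0.208674 = 0.473954
P(Group A | 0.68 hours) ≈ 0.5597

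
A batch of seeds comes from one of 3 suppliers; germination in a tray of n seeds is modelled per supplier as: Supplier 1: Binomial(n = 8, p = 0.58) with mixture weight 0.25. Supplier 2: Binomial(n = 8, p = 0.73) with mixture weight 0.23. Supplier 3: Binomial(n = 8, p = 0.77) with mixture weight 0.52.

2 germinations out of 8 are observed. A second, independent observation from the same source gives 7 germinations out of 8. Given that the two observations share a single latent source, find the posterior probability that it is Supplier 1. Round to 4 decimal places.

0.5799

Apply Bayes' rule: the posterior for each component is proportional to its prior times its likelihood at x.
Since both observations come from the same component, the likelihood for component k is f_k(x₁)·f_k(x₂).
  L_1 = [0.0517023] × [0.0741883] = 0.0038357
  L_2 = [0.00578078] × [0.238624] = 0.00137943
  L_3 = [0.00245757] × [0.295293] = 0.000725704
Multiply by the mixture weights:
  w_1·L_1 = 0.25 × 0.0038357 = 0.000958926
  w_2·L_2 = 0.23 × 0.00137943 = 0.000317269
  w_3·L_3 = 0.52 × 0.000725704 = 0.000377366
Evidence: 0.000958926 + 0.000317269 + 0.000377366 = 0.00165356
Responsibility of Supplier 1: 0.000958926 / 0.00165356 ≈ 0.5799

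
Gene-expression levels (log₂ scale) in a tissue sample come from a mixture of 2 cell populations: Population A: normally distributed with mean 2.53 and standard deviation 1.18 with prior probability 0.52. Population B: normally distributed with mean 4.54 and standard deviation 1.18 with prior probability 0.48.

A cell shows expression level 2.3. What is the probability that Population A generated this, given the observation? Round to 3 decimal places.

The responsibility of component k is π_k f_k(x) divided by Σ_j π_j f_j(x).
Normal densities:
  f_A = 0.331725
  f_B = 0.0557859
Multiply by the mixture weights:
  π_A·f_A = 0.52 × 0.331725 = 0.172497
  π_B·f_B = 0.48 × 0.0557859 = 0.0267772
Sum: 0.172497 + 0.0267772 = 0.199274
So the posterior for Population A is 0.172497 / 0.199274 ≈ 0.866.

0.866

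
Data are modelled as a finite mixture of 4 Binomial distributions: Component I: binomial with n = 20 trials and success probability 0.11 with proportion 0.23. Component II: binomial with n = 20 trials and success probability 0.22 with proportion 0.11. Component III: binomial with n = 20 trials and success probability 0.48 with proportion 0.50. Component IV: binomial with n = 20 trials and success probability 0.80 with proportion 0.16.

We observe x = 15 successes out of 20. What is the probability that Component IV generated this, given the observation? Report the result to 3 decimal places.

0.851

Apply Bayes' rule: the posterior for each component is proportional to its prior times its likelihood at x.
Component likelihoods at x = 15 successes out of 20:
  L_I = C(20,15)·0.11^15·0.89^5 = 15504·4.17725e-15·0.558406 = 3.61646e-11
  L_II = C(20,15)·0.22^15·0.78^5 = 15504·1.3688e-10·0.288717 = 6.12713e-07
  L_III = C(20,15)·0.48^15·0.52^5 = 15504·1.65432e-05·0.0380204 = 0.00975167
  L_IV = C(20,15)·0.80^15·0.20^5 = 15504·0.0351844·0.00032 = 0.17456
Weight by the priors:
  π_I·L_I = 0.23 × 3.61646e-11 = 8.31787e-12
  π_II·L_II = 0.11 × 6.12713e-07 = 6.73984e-08
  π_III·L_III = 0.50 × 0.00975167 = 0.00487584
  π_IV·L_IV = 0.16 × 0.17456 = 0.0279295
Evidence: 8.31787e-12 + 6.73984e-08 + 0.00487584 + 0.0279295 = 0.0328054
So the posterior for Component IV is 0.0279295 / 0.0328054 ≈ 0.851.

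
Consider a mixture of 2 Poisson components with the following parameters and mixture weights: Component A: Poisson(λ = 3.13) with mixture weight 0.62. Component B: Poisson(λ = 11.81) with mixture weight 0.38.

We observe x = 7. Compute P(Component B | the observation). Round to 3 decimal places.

0.531

Posterior ∝ prior × likelihood, so P(k | x) ∝ w_k f_k(x); normalise over all components.
Evaluate each component's likelihood at the observed value:
  f_A = e^(−3.13)·3.13^7/7! = 0.0255293
  f_B = e^(−11.81)·11.81^7/7! = 0.047239
Multiply by the mixture weights:
  w_A·f_A = 0.62 × 0.0255293 = 0.0158281
  w_B·f_B = 0.38 × 0.047239 = 0.0179508
Evidence: 0.0158281 + 0.0179508 = 0.033779
P(Component B | data) = 0.0179508 / 0.033779 ≈ 0.531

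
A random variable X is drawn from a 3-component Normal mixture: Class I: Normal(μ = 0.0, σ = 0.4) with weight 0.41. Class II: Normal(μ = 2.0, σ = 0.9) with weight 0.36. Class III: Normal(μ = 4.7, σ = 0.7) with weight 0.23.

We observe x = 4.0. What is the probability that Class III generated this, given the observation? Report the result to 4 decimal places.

Apply Bayes' rule: the posterior for each component is proportional to its prior times its likelihood at x.
Evaluate each component's likelihood at the observed value:
  L_I = (1/(0.4·√(2π)))·exp(−(4.0−0.0)²/(2·0.4²)) = 0.997356·exp(-50.00000) = 1.92365e-22
  L_II = (1/(0.9·√(2π)))·exp(−(4.0−2.0)²/(2·0.9²)) = 0.443269·exp(-2.46914) = 0.0375263
  L_III = (1/(0.7·√(2π)))·exp(−(4.0−4.7)²/(2·0.7²)) = 0.569918·exp(-0.50000) = 0.345672
Weight by the priors:
  π_I·L_I = 0.41 × 1.92365e-22 = 7.88696e-23
  π_II·L_II = 0.36 × 0.0375263 = 0.0135095
  π_III·L_III = 0.23 × 0.345672 = 0.0795047
Marginal: 7.88696e-23 + 0.0135095 + 0.0795047 = 0.0930141
So the posterior for Class III is 0.0795047 / 0.0930141 ≈ 0.8548.

0.8548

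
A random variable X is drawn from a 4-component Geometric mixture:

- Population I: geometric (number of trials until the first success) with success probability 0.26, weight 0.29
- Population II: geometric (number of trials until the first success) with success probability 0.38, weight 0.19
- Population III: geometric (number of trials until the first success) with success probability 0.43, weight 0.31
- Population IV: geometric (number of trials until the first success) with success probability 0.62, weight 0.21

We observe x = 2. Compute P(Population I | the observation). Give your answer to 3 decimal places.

The responsibility of component k is P(Z=k) f_k(x) divided by Σ_j P(Z=j) f_j(x).
Evaluate each component's likelihood at the observed value:
  L_I = 0.1924
  L_II = 0.2356
  L_III = 0.2451
  L_IV = 0.2356
Multiply by the mixture weights:
  P(Z=I)·L_I = 0.29 × 0.1924 = 0.055796
  P(Z=II)·L_II = 0.19 × 0.2356 = 0.044764
  P(Z=III)·L_III = 0.31 × 0.2451 = 0.075981
  P(Z=IV)·L_IV = 0.21 × 0.2356 = 0.049476
Sum: 0.055796 + 0.044764 + 0.075981 + 0.049476 = 0.226017
P(Population I | the observation) ≈ 0.247

0.247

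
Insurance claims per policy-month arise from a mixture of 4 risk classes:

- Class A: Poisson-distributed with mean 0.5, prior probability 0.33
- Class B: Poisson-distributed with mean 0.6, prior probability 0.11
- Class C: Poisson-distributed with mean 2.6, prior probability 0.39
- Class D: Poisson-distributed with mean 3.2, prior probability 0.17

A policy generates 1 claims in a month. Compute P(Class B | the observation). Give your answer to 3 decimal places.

0.155

P(component k | x) = P(Z=k)·f_k(x) / marginal(x), where marginal(x) = Σ_j P(Z=j)·f_j(x).
Evaluate each component's likelihood at the observed value:
  p_A = 0.303265
  p_B = 0.329287
  p_C = 0.193111
  p_D = 0.130439
Weight by the priors:
  P(Z=A)·p_A = 0.33 × 0.303265 = 0.100078
  P(Z=B)·p_B = 0.11 × 0.329287 = 0.0362216
  P(Z=C)·p_C = 0.39 × 0.193111 = 0.0753134
  P(Z=D)·p_D = 0.17 × 0.130439 = 0.0221746
Sum: 0.100078 + 0.0362216 + 0.0753134 + 0.0221746 = 0.233787
So the posterior for Class B is 0.0362216 / 0.233787 ≈ 0.155.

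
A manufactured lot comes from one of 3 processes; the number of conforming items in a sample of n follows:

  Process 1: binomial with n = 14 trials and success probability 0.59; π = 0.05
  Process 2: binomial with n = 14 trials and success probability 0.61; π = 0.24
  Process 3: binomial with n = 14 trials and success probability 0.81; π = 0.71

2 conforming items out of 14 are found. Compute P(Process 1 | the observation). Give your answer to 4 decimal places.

P(component k | x) = π_k·f_k(x) / marginal(x), where marginal(x) = Σ_j π_j·f_j(x).
Component likelihoods at x = 2 conforming items out of 14:
  L_1 = C(14,2)·0.59^2·0.41^12 = 91·0.3481·2.25635e-05 = 0.000714746
  L_2 = C(14,2)·0.61^2·0.39^12 = 91·0.3721·1.23816e-05 = 0.000419253
  L_3 = C(14,2)·0.81^2·0.19^12 = 91·0.6561·2.21331e-09 = 1.32146e-07
Prior × likelihood for each component:
  π_1·L_1 = 0.05 × 0.000714746 = 3.57373e-05
  π_2·L_2 = 0.24 × 0.000419253 = 0.000100621
  π_3·L_3 = 0.71 × 1.32146e-07 = 9.38238e-08
Denominator: 3.57373e-05 + 0.000100621 + 9.38238e-08 = 0.000136452
P(Process 1 | 2 conforming items out of 14) ≈ 0.2619

0.2619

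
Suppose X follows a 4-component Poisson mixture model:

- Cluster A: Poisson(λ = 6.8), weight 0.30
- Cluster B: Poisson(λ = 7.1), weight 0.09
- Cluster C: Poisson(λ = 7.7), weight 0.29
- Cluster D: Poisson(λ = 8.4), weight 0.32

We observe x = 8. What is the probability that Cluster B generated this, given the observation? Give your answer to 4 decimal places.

0.0886

Apply Bayes' rule: the posterior for each component is proportional to its prior times its likelihood at x.
Poisson probabilities:
  f_A = 0.126284
  f_B = 0.132146
  f_C = 0.138783
  f_D = 0.138242
Prior × likelihood for each component:
  P(Z=A)·f_A = 0.30 × 0.126284 = 0.0378852
  P(Z=B)·f_B = 0.09 × 0.132146 = 0.0118932
  P(Z=C)·f_C = 0.29 × 0.138783 = 0.0402472
  P(Z=D)·f_D = 0.32 × 0.138242 = 0.0442375
Sum: 0.0378852 + 0.0118932 + 0.0402472 + 0.0442375 = 0.134263
P(Cluster B | the observation) ≈ 0.0886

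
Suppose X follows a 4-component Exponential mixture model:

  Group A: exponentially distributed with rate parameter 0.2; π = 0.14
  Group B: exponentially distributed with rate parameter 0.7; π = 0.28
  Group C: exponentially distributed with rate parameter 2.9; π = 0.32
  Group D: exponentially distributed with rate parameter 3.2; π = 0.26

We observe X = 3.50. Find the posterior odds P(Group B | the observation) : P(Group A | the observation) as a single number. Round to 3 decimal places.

Posterior odds = (w_i f_i(x)) / (w_j f_j(x)); the normalising sum cancels.
Exponential densities:
  f_A = 0.2·e^(−0.2·3.50) = 0.2·e^(−0.7000) = 0.0993171
  f_B = 0.7·e^(−0.7·3.50) = 0.7·e^(−2.4500) = 0.0604055
  f_C = 2.9·e^(−2.9·3.50) = 2.9·e^(−10.1500) = 0.000113321
  f_D = 3.2·e^(−3.2·3.50) = 3.2·e^(−11.2000) = 4.37574e-05
Odds = (0.28/0.14) × (0.0604055/0.0993171) = 2 × 0.608209 ≈ 1.216

1.216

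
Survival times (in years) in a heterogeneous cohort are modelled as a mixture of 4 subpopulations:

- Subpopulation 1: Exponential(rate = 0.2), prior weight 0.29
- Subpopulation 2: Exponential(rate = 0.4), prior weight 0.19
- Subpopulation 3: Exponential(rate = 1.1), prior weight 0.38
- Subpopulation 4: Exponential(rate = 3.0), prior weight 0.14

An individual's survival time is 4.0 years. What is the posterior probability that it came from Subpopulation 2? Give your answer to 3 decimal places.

Posterior ∝ prior × likelihood, so P(k | x) ∝ π_k f_k(x); normalise over all components.
Evaluate each component's likelihood at the observed value:
  p_1 = 0.0898658
  p_2 = 0.0807586
  p_3 = 0.0135051
  p_4 = 1.84326e-05
Prior × likelihood for each component:
  π_1·p_1 = 0.29 × 0.0898658 = 0.0260611
  π_2·p_2 = 0.19 × 0.0807586 = 0.0153441
  π_3·p_3 = 0.38 × 0.0135051 = 0.00513193
  π_4·p_4 = 0.14 × 1.84326e-05 = 2.58057e-06
Denominator: 0.0260611 + 0.0153441 + 0.00513193 + 2.58057e-06 = 0.0465397
P(Subpopulation 2 | data) ≈ 0.330

0.330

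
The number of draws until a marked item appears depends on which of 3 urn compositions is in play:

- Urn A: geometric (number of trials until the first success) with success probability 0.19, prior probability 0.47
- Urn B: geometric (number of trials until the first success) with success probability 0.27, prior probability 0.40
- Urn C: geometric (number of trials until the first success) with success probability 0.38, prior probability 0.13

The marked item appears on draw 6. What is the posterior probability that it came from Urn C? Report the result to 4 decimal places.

0.0780

The responsibility of component k is π_k f_k(x) divided by Σ_j π_j f_j(x).
Geometric probabilities:
  p_A = 0.0662489
  p_B = 0.0559729
  p_C = 0.034813
Prior × likelihood for each component:
  π_A·p_A = 0.47 × 0.0662489 = 0.031137
  π_B·p_B = 0.40 × 0.0559729 = 0.0223892
  π_C·p_C = 0.13 × 0.034813 = 0.0045257
Marginal: 0.031137 + 0.0223892 + 0.0045257 = 0.0580519
Responsibility of Urn C: 0.0045257 / 0.0580519 ≈ 0.0780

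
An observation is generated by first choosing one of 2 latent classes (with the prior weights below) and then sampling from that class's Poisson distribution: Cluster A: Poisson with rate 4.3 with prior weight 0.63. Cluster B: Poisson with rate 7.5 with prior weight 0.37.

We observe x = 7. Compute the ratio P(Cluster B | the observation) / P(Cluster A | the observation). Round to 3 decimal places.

1.176

The posterior odds equal the prior odds times the likelihood ratio: (π_i/π_j)·(f_i(x)/f_j(x)).
Evaluate each component's likelihood at the observed value:
  p_A = e^(−4.3)·4.3^7/7! = 0.0731783
  p_B = e^(−7.5)·7.5^7/7! = 0.146484
Odds = (0.37/0.63) × (0.146484/0.0731783) = 0.587302 × 2.00174 ≈ 1.176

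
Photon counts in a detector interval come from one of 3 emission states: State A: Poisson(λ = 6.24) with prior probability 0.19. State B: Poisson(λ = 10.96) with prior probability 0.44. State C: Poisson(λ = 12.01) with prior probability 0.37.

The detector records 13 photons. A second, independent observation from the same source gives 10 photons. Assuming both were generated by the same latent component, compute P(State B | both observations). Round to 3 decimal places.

By Bayes' theorem, P(k | x) = π_k f_k(x) / Σ_j π_j f_j(x).
Since both observations come from the same component, the likelihood for component k is f_k(x₁)·f_k(x₂).
  p_A = [e^(−6.24)·6.24^13/13! = 0.0068096] × [0.0480934] = 0.000327497
  p_B = [e^(−10.96)·10.96^13/13! = 0.0919156] × [0.119805] = 0.011012
  p_C = [e^(−12.01)·12.01^13/13! = 0.105658] × [0.104662] = 0.0110584
Unnormalised posteriors:
  π_A·p_A = 0.19 × 0.000327497 = 6.22244e-05
  π_B·p_B = 0.44 × 0.011012 = 0.00484526
  π_C·p_C = 0.37 × 0.0110584 = 0.00409161
Marginal: 6.22244e-05 + 0.00484526 + 0.00409161 = 0.00899909
P(State B | x₁, x₂) ≈ 0.538

0.538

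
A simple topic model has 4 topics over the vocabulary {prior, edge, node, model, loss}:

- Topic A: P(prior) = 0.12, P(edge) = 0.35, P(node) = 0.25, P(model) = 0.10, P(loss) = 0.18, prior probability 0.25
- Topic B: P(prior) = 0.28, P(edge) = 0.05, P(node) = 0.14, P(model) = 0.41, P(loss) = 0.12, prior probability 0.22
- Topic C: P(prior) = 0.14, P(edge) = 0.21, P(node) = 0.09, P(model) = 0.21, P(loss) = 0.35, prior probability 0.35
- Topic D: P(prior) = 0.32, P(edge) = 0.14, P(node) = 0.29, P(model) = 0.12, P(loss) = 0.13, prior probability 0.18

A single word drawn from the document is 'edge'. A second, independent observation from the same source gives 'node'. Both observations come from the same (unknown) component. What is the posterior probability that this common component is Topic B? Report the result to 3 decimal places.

0.041

Apply Bayes' rule: the posterior for each component is proportional to its prior times its likelihood at x.
Since both observations come from the same component, the likelihood for component k is f_k(x₁)·f_k(x₂).
  L_A = [0.35] × [0.25] = 0.0875
  L_B = [0.05] × [0.14] = 0.007
  L_C = [0.21] × [0.09] = 0.0189
  L_D = [0.14] × [0.29] = 0.0406
Weight by the priors:
  π_A·L_A = 0.25 × 0.0875 = 0.021875
  π_B·L_B = 0.22 × 0.007 = 0.00154
  π_C·L_C = 0.35 × 0.0189 = 0.006615
  π_D·L_D = 0.18 × 0.0406 = 0.007308
Sum: 0.021875 + 0.00154 + 0.006615 + 0.007308 = 0.037338
P(Topic B | x₁,x₂) ≈ 0.041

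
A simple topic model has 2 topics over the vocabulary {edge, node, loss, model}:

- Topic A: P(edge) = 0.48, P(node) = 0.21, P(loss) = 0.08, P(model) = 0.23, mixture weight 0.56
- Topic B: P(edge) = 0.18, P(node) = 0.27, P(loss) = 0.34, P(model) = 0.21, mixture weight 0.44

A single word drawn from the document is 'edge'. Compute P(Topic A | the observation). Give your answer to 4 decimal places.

0.7724

By Bayes' theorem, P(k | x) = π_k f_k(x) / Σ_j π_j f_j(x).
Categorical probabilities:
  p_A = P(edge | comp) = 0.48
  p_B = P(edge | comp) = 0.18
Unnormalised posteriors:
  π_A·p_A = 0.56 × 0.48 = 0.2688
  π_B·p_B = 0.44 × 0.18 = 0.0792
Evidence: 0.2688 + 0.0792 = 0.348
Responsibility of Topic A: 0.2688 / 0.348 ≈ 0.7724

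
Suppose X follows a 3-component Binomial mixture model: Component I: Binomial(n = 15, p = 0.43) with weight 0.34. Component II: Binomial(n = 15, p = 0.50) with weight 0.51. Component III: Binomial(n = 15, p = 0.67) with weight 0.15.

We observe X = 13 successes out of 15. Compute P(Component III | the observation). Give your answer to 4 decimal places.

The responsibility of component k is π_k f_k(x) divided by Σ_j π_j f_j(x).
Evaluate each component's likelihood at the observed value:
  f_I = C(15,13)·0.43^13·0.57^2 = 105·1.71826e-05·0.3249 = 0.000586177
  f_II = C(15,13)·0.50^13·0.50^2 = 105·0.00012207·0.25 = 0.00320435
  f_III = C(15,13)·0.67^13·0.33^2 = 105·0.00548242·0.1089 = 0.0626888
Unnormalised posteriors:
  π_I·f_I = 0.34 × 0.000586177 = 0.0001993
  π_II·f_II = 0.51 × 0.00320435 = 0.00163422
  π_III·f_III = 0.15 × 0.0626888 = 0.00940331
Marginal: 0.0001993 + 0.00163422 + 0.00940331 = 0.0112368
So the posterior for Component III is 0.00940331 / 0.0112368 ≈ 0.8368.

0.8368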